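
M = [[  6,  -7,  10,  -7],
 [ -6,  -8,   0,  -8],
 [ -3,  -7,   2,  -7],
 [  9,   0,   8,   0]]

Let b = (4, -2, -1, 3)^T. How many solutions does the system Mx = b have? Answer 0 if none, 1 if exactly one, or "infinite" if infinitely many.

Row reduce the augmented matrix [M | b].
R2 ← R2 + R1: [0, -15, 10, -15, 2]
R3 ← R3 + (1/2)·R1: [0, -21/2, 7, -21/2, 1]
R4 ← R4 − (3/2)·R1: [0, 21/2, -7, 21/2, -3]
R3 ← R3 − (7/10)·R2: [0, 0, 0, 0, -2/5]
R4 ← R4 + (7/10)·R2: [0, 0, 0, 0, -8/5]
R4 ← R4 − (4)·R3: [0, 0, 0, 0, 0]
The echelon form has 3 nonzero rows; the last pivot sits in the augmented column, so rank(M) = 2 but rank([M|b]) = 3.
Since the ranks differ, the system is inconsistent.
It has no solutions.

0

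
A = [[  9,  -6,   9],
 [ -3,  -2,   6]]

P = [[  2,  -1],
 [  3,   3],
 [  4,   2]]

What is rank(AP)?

2

First compute AP:
[[ 36,  -9],
 [ 12,   9]]
Now row reduce the product.
R2 ← R2 − (1/3)·R1: [0, 12]
2 nonzero rows, so rank(AP) = 2.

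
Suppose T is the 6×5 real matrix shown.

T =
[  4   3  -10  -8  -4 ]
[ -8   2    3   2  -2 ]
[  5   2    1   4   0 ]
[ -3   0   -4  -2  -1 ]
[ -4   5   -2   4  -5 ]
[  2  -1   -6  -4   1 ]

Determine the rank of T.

Row reduce to echelon form.
R2 ← R2 + (2)·R1: [0, 8, -17, -14, -10]
R3 ← R3 − (5/4)·R1: [0, -7/4, 27/2, 14, 5]
R4 ← R4 + (3/4)·R1: [0, 9/4, -23/2, -8, -4]
R5 ← R5 + R1: [0, 8, -12, -4, -9]
R6 ← R6 − (1/2)·R1: [0, -5/2, -1, 0, 3]
R3 ← R3 + (7/32)·R2: [0, 0, 313/32, 175/16, 45/16]
R4 ← R4 − (9/32)·R2: [0, 0, -215/32, -65/16, -19/16]
R5 ← R5 − R2: [0, 0, 5, 10, 1]
R6 ← R6 + (5/16)·R2: [0, 0, -101/16, -35/8, -1/8]
R4 ← R4 + (215/313)·R3: [0, 0, 0, 1080/313, 233/313]
R5 ← R5 − (160/313)·R3: [0, 0, 0, 1380/313, -137/313]
R6 ← R6 + (202/313)·R3: [0, 0, 0, 840/313, 529/313]
R5 ← R5 − (23/18)·R4: [0, 0, 0, 0, -25/18]
R6 ← R6 − (7/9)·R4: [0, 0, 0, 0, 10/9]
R6 ← R6 + (4/5)·R5: [0, 0, 0, 0, 0]
Echelon form has 5 nonzero rows, so rank(T) = 5.

5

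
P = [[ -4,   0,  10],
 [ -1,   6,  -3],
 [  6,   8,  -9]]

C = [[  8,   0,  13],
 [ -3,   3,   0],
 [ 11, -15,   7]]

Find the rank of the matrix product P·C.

First compute PC:
[[ 78, -150,  18],
 [-59,  63, -34],
 [-75, 159,  15]]
Now row reduce the product.
R2 ← R2 + (59/78)·R1: [0, -656/13, -265/13]
R3 ← R3 + (25/26)·R1: [0, 192/13, 420/13]
R3 ← R3 + (12/41)·R2: [0, 0, 1080/41]
3 nonzero rows, so rank(PC) = 3.

3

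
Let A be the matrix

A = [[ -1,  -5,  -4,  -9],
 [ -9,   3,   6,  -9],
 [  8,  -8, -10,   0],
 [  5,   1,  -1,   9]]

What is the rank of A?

Row reduce to echelon form.
R2 ← R2 − (9)·R1: [0, 48, 42, 72]
R3 ← R3 + (8)·R1: [0, -48, -42, -72]
R4 ← R4 + (5)·R1: [0, -24, -21, -36]
R3 ← R3 + R2: [0, 0, 0, 0]
R4 ← R4 + (1/2)·R2: [0, 0, 0, 0]
Echelon form has 2 nonzero rows, so rank(A) = 2.

2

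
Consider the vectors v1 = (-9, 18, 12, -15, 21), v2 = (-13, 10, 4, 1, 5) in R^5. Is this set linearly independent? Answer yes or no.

Form the matrix with these vectors as rows and row reduce.
R2 ← R2 − (13/9)·R1: [0, -16, -40/3, 68/3, -76/3]
2 nonzero rows, so the 2 vectors span a space of dimension 2.
Since 2 = 2, the vectors are linearly independent.

yes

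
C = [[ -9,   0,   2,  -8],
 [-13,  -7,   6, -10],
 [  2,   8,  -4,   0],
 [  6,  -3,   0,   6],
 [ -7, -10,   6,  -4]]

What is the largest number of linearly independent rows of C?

Row reduce to echelon form.
R2 ← R2 − (13/9)·R1: [0, -7, 28/9, 14/9]
R3 ← R3 + (2/9)·R1: [0, 8, -32/9, -16/9]
R4 ← R4 + (2/3)·R1: [0, -3, 4/3, 2/3]
R5 ← R5 − (7/9)·R1: [0, -10, 40/9, 20/9]
R3 ← R3 + (8/7)·R2: [0, 0, 0, 0]
R4 ← R4 − (3/7)·R2: [0, 0, 0, 0]
R5 ← R5 − (10/7)·R2: [0, 0, 0, 0]
Echelon form has 2 nonzero rows, so rank(C) = 2.
The rank gives the maximum number of linearly independent rows: 2.

2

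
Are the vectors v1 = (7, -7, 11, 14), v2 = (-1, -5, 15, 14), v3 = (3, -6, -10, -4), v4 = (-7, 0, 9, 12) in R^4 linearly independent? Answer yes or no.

Form the matrix with these vectors as rows and row reduce.
R2 ← R2 + (1/7)·R1: [0, -6, 116/7, 16]
R3 ← R3 − (3/7)·R1: [0, -3, -103/7, -10]
R4 ← R4 + R1: [0, -7, 20, 26]
R3 ← R3 − (1/2)·R2: [0, 0, -23, -18]
R4 ← R4 − (7/6)·R2: [0, 0, 2/3, 22/3]
R4 ← R4 + (2/69)·R3: [0, 0, 0, 470/69]
4 nonzero rows, so the 4 vectors span a space of dimension 4.
Since 4 = 4, the vectors are linearly independent.

yes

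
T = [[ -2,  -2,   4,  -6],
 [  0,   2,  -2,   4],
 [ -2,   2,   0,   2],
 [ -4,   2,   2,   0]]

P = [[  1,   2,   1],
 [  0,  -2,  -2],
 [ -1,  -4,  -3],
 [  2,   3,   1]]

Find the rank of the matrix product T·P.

First compute TP:
[[-18, -34, -16],
 [ 10,  16,   6],
 [  2,  -2,  -4],
 [ -6, -20, -14]]
Now row reduce the product.
R2 ← R2 + (5/9)·R1: [0, -26/9, -26/9]
R3 ← R3 + (1/9)·R1: [0, -52/9, -52/9]
R4 ← R4 − (1/3)·R1: [0, -26/3, -26/3]
R3 ← R3 − (2)·R2: [0, 0, 0]
R4 ← R4 − (3)·R2: [0, 0, 0]
2 nonzero rows, so rank(TP) = 2.

2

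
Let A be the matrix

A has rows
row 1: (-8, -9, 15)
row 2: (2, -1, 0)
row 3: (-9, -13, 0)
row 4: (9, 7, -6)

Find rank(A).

Row reduce to echelon form.
R2 ← R2 + (1/4)·R1: [0, -13/4, 15/4]
R3 ← R3 − (9/8)·R1: [0, -23/8, -135/8]
R4 ← R4 + (9/8)·R1: [0, -25/8, 87/8]
R3 ← R3 − (23/26)·R2: [0, 0, -525/26]
R4 ← R4 − (25/26)·R2: [0, 0, 189/26]
R4 ← R4 + (9/25)·R3: [0, 0, 0]
Echelon form has 3 nonzero rows, so rank(A) = 3.

3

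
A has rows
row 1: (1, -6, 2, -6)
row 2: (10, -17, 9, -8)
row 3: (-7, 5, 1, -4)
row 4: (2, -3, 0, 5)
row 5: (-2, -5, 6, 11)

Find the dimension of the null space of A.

0

Row reduce to echelon form.
R2 ← R2 − (10)·R1: [0, 43, -11, 52]
R3 ← R3 + (7)·R1: [0, -37, 15, -46]
R4 ← R4 − (2)·R1: [0, 9, -4, 17]
R5 ← R5 + (2)·R1: [0, -17, 10, -1]
R3 ← R3 + (37/43)·R2: [0, 0, 238/43, -54/43]
R4 ← R4 − (9/43)·R2: [0, 0, -73/43, 263/43]
R5 ← R5 + (17/43)·R2: [0, 0, 243/43, 841/43]
R4 ← R4 + (73/238)·R3: [0, 0, 0, 682/119]
R5 ← R5 − (243/238)·R3: [0, 0, 0, 2480/119]
R5 ← R5 − (40/11)·R4: [0, 0, 0, 0]
4 nonzero rows, so rank(A) = 4.
A has 4 columns; by rank–nullity, nullity = 4 − 4 = 0.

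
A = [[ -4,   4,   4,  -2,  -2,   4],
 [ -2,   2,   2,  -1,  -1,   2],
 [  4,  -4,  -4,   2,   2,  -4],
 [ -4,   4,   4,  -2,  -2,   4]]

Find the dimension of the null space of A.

Row reduce to echelon form.
R2 ← R2 − (1/2)·R1: [0, 0, 0, 0, 0, 0]
R3 ← R3 + R1: [0, 0, 0, 0, 0, 0]
R4 ← R4 − R1: [0, 0, 0, 0, 0, 0]
1 nonzero row, so rank(A) = 1.
A has 6 columns; by rank–nullity, nullity = 6 − 1 = 5.

5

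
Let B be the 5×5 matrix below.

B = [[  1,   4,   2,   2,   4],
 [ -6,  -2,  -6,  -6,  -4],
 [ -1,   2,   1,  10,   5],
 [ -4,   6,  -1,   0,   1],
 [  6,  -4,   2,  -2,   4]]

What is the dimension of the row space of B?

4

Row reduce to echelon form.
R2 ← R2 + (6)·R1: [0, 22, 6, 6, 20]
R3 ← R3 + R1: [0, 6, 3, 12, 9]
R4 ← R4 + (4)·R1: [0, 22, 7, 8, 17]
R5 ← R5 − (6)·R1: [0, -28, -10, -14, -20]
R3 ← R3 − (3/11)·R2: [0, 0, 15/11, 114/11, 39/11]
R4 ← R4 − R2: [0, 0, 1, 2, -3]
R5 ← R5 + (14/11)·R2: [0, 0, -26/11, -70/11, 60/11]
R4 ← R4 − (11/15)·R3: [0, 0, 0, -28/5, -28/5]
R5 ← R5 + (26/15)·R3: [0, 0, 0, 58/5, 58/5]
R5 ← R5 + (29/14)·R4: [0, 0, 0, 0, 0]
Echelon form has 4 nonzero rows, so rank(B) = 4.
The row space has dimension equal to the rank: 4.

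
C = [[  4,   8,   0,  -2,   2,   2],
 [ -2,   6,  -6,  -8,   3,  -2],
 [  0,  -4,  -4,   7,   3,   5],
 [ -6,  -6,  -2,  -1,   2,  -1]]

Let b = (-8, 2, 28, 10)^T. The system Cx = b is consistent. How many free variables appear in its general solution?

Row reduce the augmented matrix [C | b].
R2 ← R2 + (1/2)·R1: [0, 10, -6, -9, 4, -1, -2]
R4 ← R4 + (3/2)·R1: [0, 6, -2, -4, 5, 2, -2]
R3 ← R3 + (2/5)·R2: [0, 0, -32/5, 17/5, 23/5, 23/5, 136/5]
R4 ← R4 − (3/5)·R2: [0, 0, 8/5, 7/5, 13/5, 13/5, -4/5]
R4 ← R4 + (1/4)·R3: [0, 0, 0, 9/4, 15/4, 15/4, 6]
The echelon form has 4 nonzero rows, and every pivot lies in the first 6 columns, so rank(C) = rank([C|b]) = 4.
The system is consistent.
Free variables = (unknowns) − (rank) = 6 − 4 = 2.

2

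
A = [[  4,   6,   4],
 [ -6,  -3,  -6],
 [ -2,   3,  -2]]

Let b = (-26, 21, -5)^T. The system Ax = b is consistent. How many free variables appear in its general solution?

Row reduce the augmented matrix [A | b].
R2 ← R2 + (3/2)·R1: [0, 6, 0, -18]
R3 ← R3 + (1/2)·R1: [0, 6, 0, -18]
R3 ← R3 − R2: [0, 0, 0, 0]
The echelon form has 2 nonzero rows, and every pivot lies in the first 3 columns, so rank(A) = rank([A|b]) = 2.
The system is consistent.
Free variables = (unknowns) − (rank) = 3 − 2 = 1.

1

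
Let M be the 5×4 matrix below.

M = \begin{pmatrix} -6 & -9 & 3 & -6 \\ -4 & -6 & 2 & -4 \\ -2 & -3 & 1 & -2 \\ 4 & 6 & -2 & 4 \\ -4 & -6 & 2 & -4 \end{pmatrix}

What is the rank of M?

1

Row reduce to echelon form.
R2 ← R2 − (2/3)·R1: [0, 0, 0, 0]
R3 ← R3 − (1/3)·R1: [0, 0, 0, 0]
R4 ← R4 + (2/3)·R1: [0, 0, 0, 0]
R5 ← R5 − (2/3)·R1: [0, 0, 0, 0]
Echelon form has 1 nonzero row, so rank(M) = 1.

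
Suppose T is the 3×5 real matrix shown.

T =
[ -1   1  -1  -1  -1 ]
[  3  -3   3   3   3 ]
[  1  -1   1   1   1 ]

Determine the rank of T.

Row reduce to echelon form.
R2 ← R2 + (3)·R1: [0, 0, 0, 0, 0]
R3 ← R3 + R1: [0, 0, 0, 0, 0]
Echelon form has 1 nonzero row, so rank(T) = 1.

1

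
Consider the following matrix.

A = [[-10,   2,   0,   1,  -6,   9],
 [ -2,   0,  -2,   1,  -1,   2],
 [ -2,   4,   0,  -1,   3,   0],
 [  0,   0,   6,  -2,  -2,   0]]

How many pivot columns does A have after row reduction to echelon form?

Row reduce to echelon form.
R2 ← R2 − (1/5)·R1: [0, -2/5, -2, 4/5, 1/5, 1/5]
R3 ← R3 − (1/5)·R1: [0, 18/5, 0, -6/5, 21/5, -9/5]
R3 ← R3 + (9)·R2: [0, 0, -18, 6, 6, 0]
R4 ← R4 + (1/3)·R3: [0, 0, 0, 0, 0, 0]
Echelon form has 3 nonzero rows, so rank(A) = 3.
Each nonzero row contributes one pivot column: 3 pivot columns.

3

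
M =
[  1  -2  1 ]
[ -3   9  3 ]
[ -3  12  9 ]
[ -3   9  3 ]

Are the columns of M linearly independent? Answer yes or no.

Row reduce M to echelon form.
R2 ← R2 + (3)·R1: [0, 3, 6]
R3 ← R3 + (3)·R1: [0, 6, 12]
R4 ← R4 + (3)·R1: [0, 3, 6]
R3 ← R3 − (2)·R2: [0, 0, 0]
R4 ← R4 − R2: [0, 0, 0]
2 pivots among 3 columns.
Only 2 < 3 pivot columns, so the columns are linearly dependent.

no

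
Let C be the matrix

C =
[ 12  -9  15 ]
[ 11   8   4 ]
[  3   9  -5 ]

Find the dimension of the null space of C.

Row reduce to echelon form.
R2 ← R2 − (11/12)·R1: [0, 65/4, -39/4]
R3 ← R3 − (1/4)·R1: [0, 45/4, -35/4]
R3 ← R3 − (9/13)·R2: [0, 0, -2]
3 nonzero rows, so rank(C) = 3.
C has 3 columns; by rank–nullity, nullity = 3 − 3 = 0.

0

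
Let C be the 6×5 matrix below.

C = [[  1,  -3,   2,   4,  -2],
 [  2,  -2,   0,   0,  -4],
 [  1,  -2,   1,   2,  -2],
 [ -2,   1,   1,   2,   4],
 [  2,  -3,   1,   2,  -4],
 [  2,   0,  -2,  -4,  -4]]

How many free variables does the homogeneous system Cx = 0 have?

Row reduce to echelon form.
R2 ← R2 − (2)·R1: [0, 4, -4, -8, 0]
R3 ← R3 − R1: [0, 1, -1, -2, 0]
R4 ← R4 + (2)·R1: [0, -5, 5, 10, 0]
R5 ← R5 − (2)·R1: [0, 3, -3, -6, 0]
R6 ← R6 − (2)·R1: [0, 6, -6, -12, 0]
R3 ← R3 − (1/4)·R2: [0, 0, 0, 0, 0]
R4 ← R4 + (5/4)·R2: [0, 0, 0, 0, 0]
R5 ← R5 − (3/4)·R2: [0, 0, 0, 0, 0]
R6 ← R6 − (3/2)·R2: [0, 0, 0, 0, 0]
2 nonzero rows, so rank(C) = 2.
C has 5 columns; by rank–nullity, nullity = 5 − 2 = 3.

3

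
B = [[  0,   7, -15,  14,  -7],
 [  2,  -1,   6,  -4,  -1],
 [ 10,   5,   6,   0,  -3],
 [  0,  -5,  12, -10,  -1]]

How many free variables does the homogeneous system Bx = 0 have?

2

Row reduce to echelon form.
Swap R1 ↔ R2
R3 ← R3 − (5)·R1: [0, 10, -24, 20, 2]
R3 ← R3 − (10/7)·R2: [0, 0, -18/7, 0, 12]
R4 ← R4 + (5/7)·R2: [0, 0, 9/7, 0, -6]
R4 ← R4 + (1/2)·R3: [0, 0, 0, 0, 0]
3 nonzero rows, so rank(B) = 3.
B has 5 columns; by rank–nullity, nullity = 5 − 3 = 2.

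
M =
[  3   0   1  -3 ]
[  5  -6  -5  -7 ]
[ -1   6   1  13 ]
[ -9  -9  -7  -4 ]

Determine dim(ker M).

0

Row reduce to echelon form.
R2 ← R2 − (5/3)·R1: [0, -6, -20/3, -2]
R3 ← R3 + (1/3)·R1: [0, 6, 4/3, 12]
R4 ← R4 + (3)·R1: [0, -9, -4, -13]
R3 ← R3 + R2: [0, 0, -16/3, 10]
R4 ← R4 − (3/2)·R2: [0, 0, 6, -10]
R4 ← R4 + (9/8)·R3: [0, 0, 0, 5/4]
4 nonzero rows, so rank(M) = 4.
M has 4 columns; by rank–nullity, nullity = 4 − 4 = 0.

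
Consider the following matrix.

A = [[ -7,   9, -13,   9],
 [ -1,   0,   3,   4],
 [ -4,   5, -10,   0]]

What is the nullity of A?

1

Row reduce to echelon form.
R2 ← R2 − (1/7)·R1: [0, -9/7, 34/7, 19/7]
R3 ← R3 − (4/7)·R1: [0, -1/7, -18/7, -36/7]
R3 ← R3 − (1/9)·R2: [0, 0, -28/9, -49/9]
3 nonzero rows, so rank(A) = 3.
A has 4 columns; by rank–nullity, nullity = 4 − 3 = 1.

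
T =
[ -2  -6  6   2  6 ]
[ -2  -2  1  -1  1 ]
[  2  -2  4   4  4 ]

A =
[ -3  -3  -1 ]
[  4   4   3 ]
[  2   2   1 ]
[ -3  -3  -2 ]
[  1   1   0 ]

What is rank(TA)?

2

First compute TA:
[[ -6,  -6, -14],
 [  4,   4,  -1],
 [-14, -14, -12]]
Now row reduce the product.
R2 ← R2 + (2/3)·R1: [0, 0, -31/3]
R3 ← R3 − (7/3)·R1: [0, 0, 62/3]
R3 ← R3 + (2)·R2: [0, 0, 0]
2 nonzero rows, so rank(TA) = 2.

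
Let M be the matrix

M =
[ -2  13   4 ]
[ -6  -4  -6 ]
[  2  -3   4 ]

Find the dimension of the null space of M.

Row reduce to echelon form.
R2 ← R2 − (3)·R1: [0, -43, -18]
R3 ← R3 + R1: [0, 10, 8]
R3 ← R3 + (10/43)·R2: [0, 0, 164/43]
3 nonzero rows, so rank(M) = 3.
M has 3 columns; by rank–nullity, nullity = 3 − 3 = 0.

0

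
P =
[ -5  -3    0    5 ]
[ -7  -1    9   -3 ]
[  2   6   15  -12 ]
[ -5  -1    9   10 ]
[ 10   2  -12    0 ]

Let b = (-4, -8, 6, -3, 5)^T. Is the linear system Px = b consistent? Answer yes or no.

Row reduce the augmented matrix [P | b].
R2 ← R2 − (7/5)·R1: [0, 16/5, 9, -10, -12/5]
R3 ← R3 + (2/5)·R1: [0, 24/5, 15, -10, 22/5]
R4 ← R4 − R1: [0, 2, 9, 5, 1]
R5 ← R5 + (2)·R1: [0, -4, -12, 10, -3]
R3 ← R3 − (3/2)·R2: [0, 0, 3/2, 5, 8]
R4 ← R4 − (5/8)·R2: [0, 0, 27/8, 45/4, 5/2]
R5 ← R5 + (5/4)·R2: [0, 0, -3/4, -5/2, -6]
R4 ← R4 − (9/4)·R3: [0, 0, 0, 0, -31/2]
R5 ← R5 + (1/2)·R3: [0, 0, 0, 0, -2]
R5 ← R5 − (4/31)·R4: [0, 0, 0, 0, 0]
The echelon form has 4 nonzero rows; the last pivot sits in the augmented column, so rank(P) = 3 but rank([P|b]) = 4.
Since the ranks differ, the system is inconsistent.

no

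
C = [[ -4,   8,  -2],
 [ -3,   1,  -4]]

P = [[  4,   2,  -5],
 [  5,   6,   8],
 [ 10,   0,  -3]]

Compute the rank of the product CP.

2

First compute CP:
[[  4,  40,  90],
 [-47,   0,  35]]
Now row reduce the product.
R2 ← R2 + (47/4)·R1: [0, 470, 2185/2]
2 nonzero rows, so rank(CP) = 2.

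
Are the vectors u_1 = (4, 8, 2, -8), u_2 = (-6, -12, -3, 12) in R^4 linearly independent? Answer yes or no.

no

Form the matrix with these vectors as rows and row reduce.
R2 ← R2 + (3/2)·R1: [0, 0, 0, 0]
1 nonzero row, so the 2 vectors span a space of dimension 1.
Since 1 < 2, the vectors are linearly dependent.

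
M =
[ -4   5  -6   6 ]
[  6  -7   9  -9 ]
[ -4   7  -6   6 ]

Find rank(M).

Row reduce to echelon form.
R2 ← R2 + (3/2)·R1: [0, 1/2, 0, 0]
R3 ← R3 − R1: [0, 2, 0, 0]
R3 ← R3 − (4)·R2: [0, 0, 0, 0]
Echelon form has 2 nonzero rows, so rank(M) = 2.

2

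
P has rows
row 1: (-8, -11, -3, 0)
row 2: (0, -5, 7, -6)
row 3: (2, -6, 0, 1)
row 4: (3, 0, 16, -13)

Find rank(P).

3

Row reduce to echelon form.
R3 ← R3 + (1/4)·R1: [0, -35/4, -3/4, 1]
R4 ← R4 + (3/8)·R1: [0, -33/8, 119/8, -13]
R3 ← R3 − (7/4)·R2: [0, 0, -13, 23/2]
R4 ← R4 − (33/40)·R2: [0, 0, 91/10, -161/20]
R4 ← R4 + (7/10)·R3: [0, 0, 0, 0]
Echelon form has 3 nonzero rows, so rank(P) = 3.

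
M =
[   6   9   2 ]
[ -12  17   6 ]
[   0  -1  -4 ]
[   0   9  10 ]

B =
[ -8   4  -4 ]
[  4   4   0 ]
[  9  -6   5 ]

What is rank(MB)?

First compute MB:
[[  6,  48, -14],
 [218, -16,  78],
 [-40,  20, -20],
 [126, -24,  50]]
Now row reduce the product.
R2 ← R2 − (109/3)·R1: [0, -1760, 1760/3]
R3 ← R3 + (20/3)·R1: [0, 340, -340/3]
R4 ← R4 − (21)·R1: [0, -1032, 344]
R3 ← R3 + (17/88)·R2: [0, 0, 0]
R4 ← R4 − (129/220)·R2: [0, 0, 0]
2 nonzero rows, so rank(MB) = 2.

2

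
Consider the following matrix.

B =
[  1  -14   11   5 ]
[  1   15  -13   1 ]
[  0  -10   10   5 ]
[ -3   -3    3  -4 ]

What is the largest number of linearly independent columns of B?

4

Row reduce to echelon form.
R2 ← R2 − R1: [0, 29, -24, -4]
R4 ← R4 + (3)·R1: [0, -45, 36, 11]
R3 ← R3 + (10/29)·R2: [0, 0, 50/29, 105/29]
R4 ← R4 + (45/29)·R2: [0, 0, -36/29, 139/29]
R4 ← R4 + (18/25)·R3: [0, 0, 0, 37/5]
Echelon form has 4 nonzero rows, so rank(B) = 4.
The rank gives the maximum number of linearly independent columns: 4.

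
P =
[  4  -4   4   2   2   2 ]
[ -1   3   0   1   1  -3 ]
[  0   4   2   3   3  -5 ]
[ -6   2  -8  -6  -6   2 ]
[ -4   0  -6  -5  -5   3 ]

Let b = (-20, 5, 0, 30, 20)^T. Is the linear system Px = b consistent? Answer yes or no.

Row reduce the augmented matrix [P | b].
R2 ← R2 + (1/4)·R1: [0, 2, 1, 3/2, 3/2, -5/2, 0]
R4 ← R4 + (3/2)·R1: [0, -4, -2, -3, -3, 5, 0]
R5 ← R5 + R1: [0, -4, -2, -3, -3, 5, 0]
R3 ← R3 − (2)·R2: [0, 0, 0, 0, 0, 0, 0]
R4 ← R4 + (2)·R2: [0, 0, 0, 0, 0, 0, 0]
R5 ← R5 + (2)·R2: [0, 0, 0, 0, 0, 0, 0]
The echelon form has 2 nonzero rows, and every pivot lies in the first 6 columns, so rank(P) = rank([P|b]) = 2.
The system is consistent.

yes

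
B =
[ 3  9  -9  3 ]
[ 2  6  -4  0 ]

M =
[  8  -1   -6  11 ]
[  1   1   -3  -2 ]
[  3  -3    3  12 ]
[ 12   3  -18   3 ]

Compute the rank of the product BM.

First compute BM:
[[ 42,  42, -126, -84],
 [ 10,  16, -42, -38]]
Now row reduce the product.
R2 ← R2 − (5/21)·R1: [0, 6, -12, -18]
2 nonzero rows, so rank(BM) = 2.

2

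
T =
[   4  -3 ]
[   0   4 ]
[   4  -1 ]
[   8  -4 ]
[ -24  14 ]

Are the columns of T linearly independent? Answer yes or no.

Row reduce T to echelon form.
R3 ← R3 − R1: [0, 2]
R4 ← R4 − (2)·R1: [0, 2]
R5 ← R5 + (6)·R1: [0, -4]
R3 ← R3 − (1/2)·R2: [0, 0]
R4 ← R4 − (1/2)·R2: [0, 0]
R5 ← R5 + R2: [0, 0]
2 pivots among 2 columns.
Every column is a pivot column, so the columns are linearly independent.

yes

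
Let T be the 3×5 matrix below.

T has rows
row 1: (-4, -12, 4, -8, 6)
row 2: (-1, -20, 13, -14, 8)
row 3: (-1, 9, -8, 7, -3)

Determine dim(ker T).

2

Row reduce to echelon form.
R2 ← R2 − (1/4)·R1: [0, -17, 12, -12, 13/2]
R3 ← R3 − (1/4)·R1: [0, 12, -9, 9, -9/2]
R3 ← R3 + (12/17)·R2: [0, 0, -9/17, 9/17, 3/34]
3 nonzero rows, so rank(T) = 3.
T has 5 columns; by rank–nullity, nullity = 5 − 3 = 2.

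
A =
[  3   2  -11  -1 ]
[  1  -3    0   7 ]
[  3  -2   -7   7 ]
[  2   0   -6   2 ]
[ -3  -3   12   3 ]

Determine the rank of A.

2

Row reduce to echelon form.
R2 ← R2 − (1/3)·R1: [0, -11/3, 11/3, 22/3]
R3 ← R3 − R1: [0, -4, 4, 8]
R4 ← R4 − (2/3)·R1: [0, -4/3, 4/3, 8/3]
R5 ← R5 + R1: [0, -1, 1, 2]
R3 ← R3 − (12/11)·R2: [0, 0, 0, 0]
R4 ← R4 − (4/11)·R2: [0, 0, 0, 0]
R5 ← R5 − (3/11)·R2: [0, 0, 0, 0]
Echelon form has 2 nonzero rows, so rank(A) = 2.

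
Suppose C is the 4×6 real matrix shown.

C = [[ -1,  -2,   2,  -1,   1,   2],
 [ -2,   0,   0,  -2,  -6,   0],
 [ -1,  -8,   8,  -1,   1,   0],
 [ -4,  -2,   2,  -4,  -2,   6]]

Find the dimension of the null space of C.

Row reduce to echelon form.
R2 ← R2 − (2)·R1: [0, 4, -4, 0, -8, -4]
R3 ← R3 − R1: [0, -6, 6, 0, 0, -2]
R4 ← R4 − (4)·R1: [0, 6, -6, 0, -6, -2]
R3 ← R3 + (3/2)·R2: [0, 0, 0, 0, -12, -8]
R4 ← R4 − (3/2)·R2: [0, 0, 0, 0, 6, 4]
R4 ← R4 + (1/2)·R3: [0, 0, 0, 0, 0, 0]
3 nonzero rows, so rank(C) = 3.
C has 6 columns; by rank–nullity, nullity = 6 − 3 = 3.

3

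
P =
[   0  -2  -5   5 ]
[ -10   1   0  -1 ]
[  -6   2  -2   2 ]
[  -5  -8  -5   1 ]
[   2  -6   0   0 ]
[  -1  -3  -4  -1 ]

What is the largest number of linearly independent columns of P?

4

Row reduce to echelon form.
Swap R1 ↔ R2
R3 ← R3 − (3/5)·R1: [0, 7/5, -2, 13/5]
R4 ← R4 − (1/2)·R1: [0, -17/2, -5, 3/2]
R5 ← R5 + (1/5)·R1: [0, -29/5, 0, -1/5]
R6 ← R6 − (1/10)·R1: [0, -31/10, -4, -9/10]
R3 ← R3 + (7/10)·R2: [0, 0, -11/2, 61/10]
R4 ← R4 − (17/4)·R2: [0, 0, 65/4, -79/4]
R5 ← R5 − (29/10)·R2: [0, 0, 29/2, -147/10]
R6 ← R6 − (31/20)·R2: [0, 0, 15/4, -173/20]
R4 ← R4 + (65/22)·R3: [0, 0, 0, -19/11]
R5 ← R5 + (29/11)·R3: [0, 0, 0, 76/55]
R6 ← R6 + (15/22)·R3: [0, 0, 0, -247/55]
R5 ← R5 + (4/5)·R4: [0, 0, 0, 0]
R6 ← R6 − (13/5)·R4: [0, 0, 0, 0]
Echelon form has 4 nonzero rows, so rank(P) = 4.
The rank gives the maximum number of linearly independent columns: 4.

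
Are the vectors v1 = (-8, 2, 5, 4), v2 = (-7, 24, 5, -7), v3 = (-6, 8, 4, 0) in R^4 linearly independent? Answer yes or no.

yes

Form the matrix with these vectors as rows and row reduce.
R2 ← R2 − (7/8)·R1: [0, 89/4, 5/8, -21/2]
R3 ← R3 − (3/4)·R1: [0, 13/2, 1/4, -3]
R3 ← R3 − (26/89)·R2: [0, 0, 6/89, 6/89]
3 nonzero rows, so the 3 vectors span a space of dimension 3.
Since 3 = 3, the vectors are linearly independent.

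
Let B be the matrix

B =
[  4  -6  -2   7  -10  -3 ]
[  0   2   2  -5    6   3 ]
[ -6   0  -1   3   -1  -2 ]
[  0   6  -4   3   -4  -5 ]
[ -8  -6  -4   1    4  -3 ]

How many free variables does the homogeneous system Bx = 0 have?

Row reduce to echelon form.
R3 ← R3 + (3/2)·R1: [0, -9, -4, 27/2, -16, -13/2]
R5 ← R5 + (2)·R1: [0, -18, -8, 15, -16, -9]
R3 ← R3 + (9/2)·R2: [0, 0, 5, -9, 11, 7]
R4 ← R4 − (3)·R2: [0, 0, -10, 18, -22, -14]
R5 ← R5 + (9)·R2: [0, 0, 10, -30, 38, 18]
R4 ← R4 + (2)·R3: [0, 0, 0, 0, 0, 0]
R5 ← R5 − (2)·R3: [0, 0, 0, -12, 16, 4]
Swap R4 ↔ R5
4 nonzero rows, so rank(B) = 4.
B has 6 columns; by rank–nullity, nullity = 6 − 4 = 2.

2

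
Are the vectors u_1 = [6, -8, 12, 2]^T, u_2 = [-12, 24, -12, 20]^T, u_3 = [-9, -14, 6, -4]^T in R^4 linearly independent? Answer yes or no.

yes

Form the matrix with these vectors as rows and row reduce.
R2 ← R2 + (2)·R1: [0, 8, 12, 24]
R3 ← R3 + (3/2)·R1: [0, -26, 24, -1]
R3 ← R3 + (13/4)·R2: [0, 0, 63, 77]
3 nonzero rows, so the 3 vectors span a space of dimension 3.
Since 3 = 3, the vectors are linearly independent.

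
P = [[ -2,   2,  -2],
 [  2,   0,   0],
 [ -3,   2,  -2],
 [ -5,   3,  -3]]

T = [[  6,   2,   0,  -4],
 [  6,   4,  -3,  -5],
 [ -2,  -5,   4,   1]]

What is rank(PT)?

2

First compute PT:
[[  4,  14, -14,  -4],
 [ 12,   4,   0,  -8],
 [ -2,  12, -14,   0],
 [ -6,  17, -21,   2]]
Now row reduce the product.
R2 ← R2 − (3)·R1: [0, -38, 42, 4]
R3 ← R3 + (1/2)·R1: [0, 19, -21, -2]
R4 ← R4 + (3/2)·R1: [0, 38, -42, -4]
R3 ← R3 + (1/2)·R2: [0, 0, 0, 0]
R4 ← R4 + R2: [0, 0, 0, 0]
2 nonzero rows, so rank(PT) = 2.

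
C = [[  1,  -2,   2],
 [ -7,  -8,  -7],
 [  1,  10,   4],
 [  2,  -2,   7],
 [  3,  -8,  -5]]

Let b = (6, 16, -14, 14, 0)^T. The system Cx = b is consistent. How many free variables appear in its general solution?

0

Row reduce the augmented matrix [C | b].
R2 ← R2 + (7)·R1: [0, -22, 7, 58]
R3 ← R3 − R1: [0, 12, 2, -20]
R4 ← R4 − (2)·R1: [0, 2, 3, 2]
R5 ← R5 − (3)·R1: [0, -2, -11, -18]
R3 ← R3 + (6/11)·R2: [0, 0, 64/11, 128/11]
R4 ← R4 + (1/11)·R2: [0, 0, 40/11, 80/11]
R5 ← R5 − (1/11)·R2: [0, 0, -128/11, -256/11]
R4 ← R4 − (5/8)·R3: [0, 0, 0, 0]
R5 ← R5 + (2)·R3: [0, 0, 0, 0]
The echelon form has 3 nonzero rows, and every pivot lies in the first 3 columns, so rank(C) = rank([C|b]) = 3.
The system is consistent.
Free variables = (unknowns) − (rank) = 3 − 3 = 0.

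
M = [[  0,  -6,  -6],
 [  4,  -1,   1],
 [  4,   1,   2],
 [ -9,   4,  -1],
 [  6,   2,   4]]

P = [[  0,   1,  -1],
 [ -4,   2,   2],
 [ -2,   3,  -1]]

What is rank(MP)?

First compute MP:
[[ 36, -30,  -6],
 [  2,   5,  -7],
 [ -8,  12,  -4],
 [-14,  -4,  18],
 [-16,  22,  -6]]
Now row reduce the product.
R2 ← R2 − (1/18)·R1: [0, 20/3, -20/3]
R3 ← R3 + (2/9)·R1: [0, 16/3, -16/3]
R4 ← R4 + (7/18)·R1: [0, -47/3, 47/3]
R5 ← R5 + (4/9)·R1: [0, 26/3, -26/3]
R3 ← R3 − (4/5)·R2: [0, 0, 0]
R4 ← R4 + (47/20)·R2: [0, 0, 0]
R5 ← R5 − (13/10)·R2: [0, 0, 0]
2 nonzero rows, so rank(MP) = 2.

2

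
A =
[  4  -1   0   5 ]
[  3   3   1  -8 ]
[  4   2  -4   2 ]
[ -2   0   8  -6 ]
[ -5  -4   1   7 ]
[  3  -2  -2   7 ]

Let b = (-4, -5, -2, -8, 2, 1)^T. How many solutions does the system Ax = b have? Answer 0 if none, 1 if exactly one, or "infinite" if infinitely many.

0

Row reduce the augmented matrix [A | b].
R2 ← R2 − (3/4)·R1: [0, 15/4, 1, -47/4, -2]
R3 ← R3 − R1: [0, 3, -4, -3, 2]
R4 ← R4 + (1/2)·R1: [0, -1/2, 8, -7/2, -10]
R5 ← R5 + (5/4)·R1: [0, -21/4, 1, 53/4, -3]
R6 ← R6 − (3/4)·R1: [0, -5/4, -2, 13/4, 4]
R3 ← R3 − (4/5)·R2: [0, 0, -24/5, 32/5, 18/5]
R4 ← R4 + (2/15)·R2: [0, 0, 122/15, -76/15, -154/15]
R5 ← R5 + (7/5)·R2: [0, 0, 12/5, -16/5, -29/5]
R6 ← R6 + (1/3)·R2: [0, 0, -5/3, -2/3, 10/3]
R4 ← R4 + (61/36)·R3: [0, 0, 0, 52/9, -25/6]
R5 ← R5 + (1/2)·R3: [0, 0, 0, 0, -4]
R6 ← R6 − (25/72)·R3: [0, 0, 0, -26/9, 25/12]
R6 ← R6 + (1/2)·R4: [0, 0, 0, 0, 0]
The echelon form has 5 nonzero rows; the last pivot sits in the augmented column, so rank(A) = 4 but rank([A|b]) = 5.
Since the ranks differ, the system is inconsistent.
It has no solutions.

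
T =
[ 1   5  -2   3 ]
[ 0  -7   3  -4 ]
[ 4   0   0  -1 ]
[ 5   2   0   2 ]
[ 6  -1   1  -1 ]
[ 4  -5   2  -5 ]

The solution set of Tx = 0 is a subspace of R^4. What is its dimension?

Row reduce to echelon form.
R3 ← R3 − (4)·R1: [0, -20, 8, -13]
R4 ← R4 − (5)·R1: [0, -23, 10, -13]
R5 ← R5 − (6)·R1: [0, -31, 13, -19]
R6 ← R6 − (4)·R1: [0, -25, 10, -17]
R3 ← R3 − (20/7)·R2: [0, 0, -4/7, -11/7]
R4 ← R4 − (23/7)·R2: [0, 0, 1/7, 1/7]
R5 ← R5 − (31/7)·R2: [0, 0, -2/7, -9/7]
R6 ← R6 − (25/7)·R2: [0, 0, -5/7, -19/7]
R4 ← R4 + (1/4)·R3: [0, 0, 0, -1/4]
R5 ← R5 − (1/2)·R3: [0, 0, 0, -1/2]
R6 ← R6 − (5/4)·R3: [0, 0, 0, -3/4]
R5 ← R5 − (2)·R4: [0, 0, 0, 0]
R6 ← R6 − (3)·R4: [0, 0, 0, 0]
4 nonzero rows, so rank(T) = 4.
T has 4 columns; by rank–nullity, nullity = 4 − 4 = 0.

0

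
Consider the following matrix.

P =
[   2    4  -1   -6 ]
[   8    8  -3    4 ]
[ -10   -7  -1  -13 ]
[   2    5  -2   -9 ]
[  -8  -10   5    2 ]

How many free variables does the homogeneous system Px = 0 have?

Row reduce to echelon form.
R2 ← R2 − (4)·R1: [0, -8, 1, 28]
R3 ← R3 + (5)·R1: [0, 13, -6, -43]
R4 ← R4 − R1: [0, 1, -1, -3]
R5 ← R5 + (4)·R1: [0, 6, 1, -22]
R3 ← R3 + (13/8)·R2: [0, 0, -35/8, 5/2]
R4 ← R4 + (1/8)·R2: [0, 0, -7/8, 1/2]
R5 ← R5 + (3/4)·R2: [0, 0, 7/4, -1]
R4 ← R4 − (1/5)·R3: [0, 0, 0, 0]
R5 ← R5 + (2/5)·R3: [0, 0, 0, 0]
3 nonzero rows, so rank(P) = 3.
P has 4 columns; by rank–nullity, nullity = 4 − 3 = 1.

1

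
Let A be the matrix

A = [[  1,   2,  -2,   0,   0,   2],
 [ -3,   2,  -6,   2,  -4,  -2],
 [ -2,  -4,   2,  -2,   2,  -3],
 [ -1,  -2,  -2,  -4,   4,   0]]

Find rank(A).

Row reduce to echelon form.
R2 ← R2 + (3)·R1: [0, 8, -12, 2, -4, 4]
R3 ← R3 + (2)·R1: [0, 0, -2, -2, 2, 1]
R4 ← R4 + R1: [0, 0, -4, -4, 4, 2]
R4 ← R4 − (2)·R3: [0, 0, 0, 0, 0, 0]
Echelon form has 3 nonzero rows, so rank(A) = 3.

3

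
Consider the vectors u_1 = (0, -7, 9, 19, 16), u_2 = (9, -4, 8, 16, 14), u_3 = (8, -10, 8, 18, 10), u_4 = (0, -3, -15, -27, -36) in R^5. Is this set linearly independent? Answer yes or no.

Form the matrix with these vectors as rows and row reduce.
Swap R1 ↔ R2
R3 ← R3 − (8/9)·R1: [0, -58/9, 8/9, 34/9, -22/9]
R3 ← R3 − (58/63)·R2: [0, 0, -466/63, -96/7, -1082/63]
R4 ← R4 − (3/7)·R2: [0, 0, -132/7, -246/7, -300/7]
R4 ← R4 − (594/233)·R3: [0, 0, 0, -42/233, 216/233]
4 nonzero rows, so the 4 vectors span a space of dimension 4.
Since 4 = 4, the vectors are linearly independent.

yes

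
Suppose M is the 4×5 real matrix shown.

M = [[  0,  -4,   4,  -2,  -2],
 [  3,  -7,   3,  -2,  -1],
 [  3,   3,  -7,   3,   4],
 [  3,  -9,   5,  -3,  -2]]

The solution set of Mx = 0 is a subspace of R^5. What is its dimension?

3

Row reduce to echelon form.
Swap R1 ↔ R2
R3 ← R3 − R1: [0, 10, -10, 5, 5]
R4 ← R4 − R1: [0, -2, 2, -1, -1]
R3 ← R3 + (5/2)·R2: [0, 0, 0, 0, 0]
R4 ← R4 − (1/2)·R2: [0, 0, 0, 0, 0]
2 nonzero rows, so rank(M) = 2.
M has 5 columns; by rank–nullity, nullity = 5 − 2 = 3.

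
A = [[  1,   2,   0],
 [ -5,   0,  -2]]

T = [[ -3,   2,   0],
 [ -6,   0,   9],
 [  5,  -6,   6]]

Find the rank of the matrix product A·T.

2

First compute AT:
[[-15,   2,  18],
 [  5,   2, -12]]
Now row reduce the product.
R2 ← R2 + (1/3)·R1: [0, 8/3, -6]
2 nonzero rows, so rank(AT) = 2.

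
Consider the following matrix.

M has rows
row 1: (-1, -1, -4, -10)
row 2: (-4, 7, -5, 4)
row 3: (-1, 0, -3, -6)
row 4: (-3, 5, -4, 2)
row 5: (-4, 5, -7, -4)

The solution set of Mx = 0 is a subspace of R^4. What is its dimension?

2

Row reduce to echelon form.
R2 ← R2 − (4)·R1: [0, 11, 11, 44]
R3 ← R3 − R1: [0, 1, 1, 4]
R4 ← R4 − (3)·R1: [0, 8, 8, 32]
R5 ← R5 − (4)·R1: [0, 9, 9, 36]
R3 ← R3 − (1/11)·R2: [0, 0, 0, 0]
R4 ← R4 − (8/11)·R2: [0, 0, 0, 0]
R5 ← R5 − (9/11)·R2: [0, 0, 0, 0]
2 nonzero rows, so rank(M) = 2.
M has 4 columns; by rank–nullity, nullity = 4 − 2 = 2.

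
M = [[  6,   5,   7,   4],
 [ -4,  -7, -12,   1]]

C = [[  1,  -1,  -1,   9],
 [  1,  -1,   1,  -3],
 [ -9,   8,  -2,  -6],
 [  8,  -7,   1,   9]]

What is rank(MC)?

2

First compute MC:
[[-20,  17, -11,  33],
 [105, -92,  22,  66]]
Now row reduce the product.
R2 ← R2 + (21/4)·R1: [0, -11/4, -143/4, 957/4]
2 nonzero rows, so rank(MC) = 2.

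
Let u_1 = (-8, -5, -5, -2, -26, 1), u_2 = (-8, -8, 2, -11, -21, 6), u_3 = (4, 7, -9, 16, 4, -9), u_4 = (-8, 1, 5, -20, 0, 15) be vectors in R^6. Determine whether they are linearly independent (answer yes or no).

no

Form the matrix with these vectors as rows and row reduce.
R2 ← R2 − R1: [0, -3, 7, -9, 5, 5]
R3 ← R3 + (1/2)·R1: [0, 9/2, -23/2, 15, -9, -17/2]
R4 ← R4 − R1: [0, 6, 10, -18, 26, 14]
R3 ← R3 + (3/2)·R2: [0, 0, -1, 3/2, -3/2, -1]
R4 ← R4 + (2)·R2: [0, 0, 24, -36, 36, 24]
R4 ← R4 + (24)·R3: [0, 0, 0, 0, 0, 0]
3 nonzero rows, so the 4 vectors span a space of dimension 3.
Since 3 < 4, the vectors are linearly dependent.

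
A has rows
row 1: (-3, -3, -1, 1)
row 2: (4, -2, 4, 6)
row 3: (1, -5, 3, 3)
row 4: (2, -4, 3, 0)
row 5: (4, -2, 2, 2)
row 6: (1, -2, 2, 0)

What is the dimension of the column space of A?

4

Row reduce to echelon form.
R2 ← R2 + (4/3)·R1: [0, -6, 8/3, 22/3]
R3 ← R3 + (1/3)·R1: [0, -6, 8/3, 10/3]
R4 ← R4 + (2/3)·R1: [0, -6, 7/3, 2/3]
R5 ← R5 + (4/3)·R1: [0, -6, 2/3, 10/3]
R6 ← R6 + (1/3)·R1: [0, -3, 5/3, 1/3]
R3 ← R3 − R2: [0, 0, 0, -4]
R4 ← R4 − R2: [0, 0, -1/3, -20/3]
R5 ← R5 − R2: [0, 0, -2, -4]
R6 ← R6 − (1/2)·R2: [0, 0, 1/3, -10/3]
Swap R3 ↔ R4
R5 ← R5 − (6)·R3: [0, 0, 0, 36]
R6 ← R6 + R3: [0, 0, 0, -10]
R5 ← R5 + (9)·R4: [0, 0, 0, 0]
R6 ← R6 − (5/2)·R4: [0, 0, 0, 0]
Echelon form has 4 nonzero rows, so rank(A) = 4.
The column space has dimension equal to the rank: 4.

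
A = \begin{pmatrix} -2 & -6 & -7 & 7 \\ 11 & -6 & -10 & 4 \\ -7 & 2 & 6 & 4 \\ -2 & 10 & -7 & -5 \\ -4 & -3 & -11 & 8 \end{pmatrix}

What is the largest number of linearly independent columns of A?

Row reduce to echelon form.
R2 ← R2 + (11/2)·R1: [0, -39, -97/2, 85/2]
R3 ← R3 − (7/2)·R1: [0, 23, 61/2, -41/2]
R4 ← R4 − R1: [0, 16, 0, -12]
R5 ← R5 − (2)·R1: [0, 9, 3, -6]
R3 ← R3 + (23/39)·R2: [0, 0, 74/39, 178/39]
R4 ← R4 + (16/39)·R2: [0, 0, -776/39, 212/39]
R5 ← R5 + (3/13)·R2: [0, 0, -213/26, 99/26]
R4 ← R4 + (388/37)·R3: [0, 0, 0, 1972/37]
R5 ← R5 + (639/148)·R3: [0, 0, 0, 870/37]
R5 ← R5 − (15/34)·R4: [0, 0, 0, 0]
Echelon form has 4 nonzero rows, so rank(A) = 4.
The rank gives the maximum number of linearly independent columns: 4.

4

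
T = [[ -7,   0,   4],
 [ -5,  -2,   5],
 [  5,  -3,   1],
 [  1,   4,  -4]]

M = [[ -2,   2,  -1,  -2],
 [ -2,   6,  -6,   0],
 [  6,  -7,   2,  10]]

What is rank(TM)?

3

First compute TM:
[[ 38, -42,  15,  54],
 [ 44, -57,  27,  60],
 [  2, -15,  15,   0],
 [-34,  54, -33, -42]]
Now row reduce the product.
R2 ← R2 − (22/19)·R1: [0, -159/19, 183/19, -48/19]
R3 ← R3 − (1/19)·R1: [0, -243/19, 270/19, -54/19]
R4 ← R4 + (17/19)·R1: [0, 312/19, -372/19, 120/19]
R3 ← R3 − (81/53)·R2: [0, 0, -27/53, 54/53]
R4 ← R4 + (104/53)·R2: [0, 0, -36/53, 72/53]
R4 ← R4 − (4/3)·R3: [0, 0, 0, 0]
3 nonzero rows, so rank(TM) = 3.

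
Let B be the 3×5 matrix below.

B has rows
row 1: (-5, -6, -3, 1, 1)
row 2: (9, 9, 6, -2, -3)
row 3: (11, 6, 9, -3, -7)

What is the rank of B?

2

Row reduce to echelon form.
R2 ← R2 + (9/5)·R1: [0, -9/5, 3/5, -1/5, -6/5]
R3 ← R3 + (11/5)·R1: [0, -36/5, 12/5, -4/5, -24/5]
R3 ← R3 − (4)·R2: [0, 0, 0, 0, 0]
Echelon form has 2 nonzero rows, so rank(B) = 2.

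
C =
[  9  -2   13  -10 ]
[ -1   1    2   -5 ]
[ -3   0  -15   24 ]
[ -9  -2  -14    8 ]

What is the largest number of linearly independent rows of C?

Row reduce to echelon form.
R2 ← R2 + (1/9)·R1: [0, 7/9, 31/9, -55/9]
R3 ← R3 + (1/3)·R1: [0, -2/3, -32/3, 62/3]
R4 ← R4 + R1: [0, -4, -1, -2]
R3 ← R3 + (6/7)·R2: [0, 0, -54/7, 108/7]
R4 ← R4 + (36/7)·R2: [0, 0, 117/7, -234/7]
R4 ← R4 + (13/6)·R3: [0, 0, 0, 0]
Echelon form has 3 nonzero rows, so rank(C) = 3.
The rank gives the maximum number of linearly independent rows: 3.

3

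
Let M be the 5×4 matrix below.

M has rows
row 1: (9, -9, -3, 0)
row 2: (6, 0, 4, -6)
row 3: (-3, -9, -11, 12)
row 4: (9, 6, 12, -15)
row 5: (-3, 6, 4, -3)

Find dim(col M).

2

Row reduce to echelon form.
R2 ← R2 − (2/3)·R1: [0, 6, 6, -6]
R3 ← R3 + (1/3)·R1: [0, -12, -12, 12]
R4 ← R4 − R1: [0, 15, 15, -15]
R5 ← R5 + (1/3)·R1: [0, 3, 3, -3]
R3 ← R3 + (2)·R2: [0, 0, 0, 0]
R4 ← R4 − (5/2)·R2: [0, 0, 0, 0]
R5 ← R5 − (1/2)·R2: [0, 0, 0, 0]
Echelon form has 2 nonzero rows, so rank(M) = 2.
The column space has dimension equal to the rank: 2.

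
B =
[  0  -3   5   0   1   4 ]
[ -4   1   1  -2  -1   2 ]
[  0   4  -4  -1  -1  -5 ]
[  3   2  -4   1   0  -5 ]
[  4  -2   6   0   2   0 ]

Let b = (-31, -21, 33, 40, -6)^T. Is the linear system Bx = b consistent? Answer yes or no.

yes

Row reduce the augmented matrix [B | b].
Swap R1 ↔ R2
R4 ← R4 + (3/4)·R1: [0, 11/4, -13/4, -1/2, -3/4, -7/2, 97/4]
R5 ← R5 + R1: [0, -1, 7, -2, 1, 2, -27]
R3 ← R3 + (4/3)·R2: [0, 0, 8/3, -1, 1/3, 1/3, -25/3]
R4 ← R4 + (11/12)·R2: [0, 0, 4/3, -1/2, 1/6, 1/6, -25/6]
R5 ← R5 − (1/3)·R2: [0, 0, 16/3, -2, 2/3, 2/3, -50/3]
R4 ← R4 − (1/2)·R3: [0, 0, 0, 0, 0, 0, 0]
R5 ← R5 − (2)·R3: [0, 0, 0, 0, 0, 0, 0]
The echelon form has 3 nonzero rows, and every pivot lies in the first 6 columns, so rank(B) = rank([B|b]) = 3.
The system is consistent.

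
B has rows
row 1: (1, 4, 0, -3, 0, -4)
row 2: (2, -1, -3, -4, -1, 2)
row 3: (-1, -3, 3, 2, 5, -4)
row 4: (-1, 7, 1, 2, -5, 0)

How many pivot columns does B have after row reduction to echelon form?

4

Row reduce to echelon form.
R2 ← R2 − (2)·R1: [0, -9, -3, 2, -1, 10]
R3 ← R3 + R1: [0, 1, 3, -1, 5, -8]
R4 ← R4 + R1: [0, 11, 1, -1, -5, -4]
R3 ← R3 + (1/9)·R2: [0, 0, 8/3, -7/9, 44/9, -62/9]
R4 ← R4 + (11/9)·R2: [0, 0, -8/3, 13/9, -56/9, 74/9]
R4 ← R4 + R3: [0, 0, 0, 2/3, -4/3, 4/3]
Echelon form has 4 nonzero rows, so rank(B) = 4.
Each nonzero row contributes one pivot column: 4 pivot columns.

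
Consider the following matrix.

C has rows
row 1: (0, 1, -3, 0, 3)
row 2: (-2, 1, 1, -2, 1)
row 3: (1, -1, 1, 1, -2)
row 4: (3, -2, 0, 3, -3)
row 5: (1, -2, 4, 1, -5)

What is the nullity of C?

Row reduce to echelon form.
Swap R1 ↔ R2
R3 ← R3 + (1/2)·R1: [0, -1/2, 3/2, 0, -3/2]
R4 ← R4 + (3/2)·R1: [0, -1/2, 3/2, 0, -3/2]
R5 ← R5 + (1/2)·R1: [0, -3/2, 9/2, 0, -9/2]
R3 ← R3 + (1/2)·R2: [0, 0, 0, 0, 0]
R4 ← R4 + (1/2)·R2: [0, 0, 0, 0, 0]
R5 ← R5 + (3/2)·R2: [0, 0, 0, 0, 0]
2 nonzero rows, so rank(C) = 2.
C has 5 columns; by rank–nullity, nullity = 5 − 2 = 3.

3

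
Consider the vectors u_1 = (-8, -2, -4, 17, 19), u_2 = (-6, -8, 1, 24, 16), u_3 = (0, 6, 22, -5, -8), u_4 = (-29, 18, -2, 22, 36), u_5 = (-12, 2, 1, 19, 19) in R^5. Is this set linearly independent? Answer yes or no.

yes

Form the matrix with these vectors as rows and row reduce.
R2 ← R2 − (3/4)·R1: [0, -13/2, 4, 45/4, 7/4]
R4 ← R4 − (29/8)·R1: [0, 101/4, 25/2, -317/8, -263/8]
R5 ← R5 − (3/2)·R1: [0, 5, 7, -13/2, -19/2]
R3 ← R3 + (12/13)·R2: [0, 0, 334/13, 70/13, -83/13]
R4 ← R4 + (101/26)·R2: [0, 0, 729/26, 53/13, -339/13]
R5 ← R5 + (10/13)·R2: [0, 0, 131/13, 28/13, -106/13]
R4 ← R4 − (729/668)·R3: [0, 0, 0, -601/334, -12765/668]
R5 ← R5 − (131/334)·R3: [0, 0, 0, 7/167, -1887/334]
R5 ← R5 + (14/601)·R4: [0, 0, 0, 0, -3663/601]
5 nonzero rows, so the 5 vectors span a space of dimension 5.
Since 5 = 5, the vectors are linearly independent.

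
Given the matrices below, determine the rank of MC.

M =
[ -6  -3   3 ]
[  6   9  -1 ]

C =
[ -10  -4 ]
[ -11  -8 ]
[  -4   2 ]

2

First compute MC:
[[ 81,  54],
 [-155, -98]]
Now row reduce the product.
R2 ← R2 + (155/81)·R1: [0, 16/3]
2 nonzero rows, so rank(MC) = 2.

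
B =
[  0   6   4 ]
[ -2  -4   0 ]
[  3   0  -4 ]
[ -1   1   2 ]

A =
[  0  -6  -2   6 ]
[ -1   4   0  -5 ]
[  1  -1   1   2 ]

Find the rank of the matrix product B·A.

First compute BA:
[[ -2,  20,   4, -22],
 [  4,  -4,   4,   8],
 [ -4, -14, -10,  10],
 [  1,   8,   4,  -7]]
Now row reduce the product.
R2 ← R2 + (2)·R1: [0, 36, 12, -36]
R3 ← R3 − (2)·R1: [0, -54, -18, 54]
R4 ← R4 + (1/2)·R1: [0, 18, 6, -18]
R3 ← R3 + (3/2)·R2: [0, 0, 0, 0]
R4 ← R4 − (1/2)·R2: [0, 0, 0, 0]
2 nonzero rows, so rank(BA) = 2.

2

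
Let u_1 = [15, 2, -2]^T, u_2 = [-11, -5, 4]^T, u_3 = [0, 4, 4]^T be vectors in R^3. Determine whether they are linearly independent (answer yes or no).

Form the matrix with these vectors as rows and row reduce.
R2 ← R2 + (11/15)·R1: [0, -53/15, 38/15]
R3 ← R3 + (60/53)·R2: [0, 0, 364/53]
3 nonzero rows, so the 3 vectors span a space of dimension 3.
Since 3 = 3, the vectors are linearly independent.

yes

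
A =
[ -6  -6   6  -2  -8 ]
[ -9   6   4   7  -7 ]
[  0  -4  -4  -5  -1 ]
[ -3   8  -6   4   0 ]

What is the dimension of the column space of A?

Row reduce to echelon form.
R2 ← R2 − (3/2)·R1: [0, 15, -5, 10, 5]
R4 ← R4 − (1/2)·R1: [0, 11, -9, 5, 4]
R3 ← R3 + (4/15)·R2: [0, 0, -16/3, -7/3, 1/3]
R4 ← R4 − (11/15)·R2: [0, 0, -16/3, -7/3, 1/3]
R4 ← R4 − R3: [0, 0, 0, 0, 0]
Echelon form has 3 nonzero rows, so rank(A) = 3.
The column space has dimension equal to the rank: 3.

3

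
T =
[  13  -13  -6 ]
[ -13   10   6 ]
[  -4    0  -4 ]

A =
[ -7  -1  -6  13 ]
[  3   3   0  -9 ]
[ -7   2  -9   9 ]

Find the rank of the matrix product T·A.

2

First compute TA:
[[-88, -64, -24, 232],
 [ 79,  55,  24, -205],
 [ 56,  -4,  60, -88]]
Now row reduce the product.
R2 ← R2 + (79/88)·R1: [0, -27/11, 27/11, 36/11]
R3 ← R3 + (7/11)·R1: [0, -492/11, 492/11, 656/11]
R3 ← R3 − (164/9)·R2: [0, 0, 0, 0]
2 nonzero rows, so rank(TA) = 2.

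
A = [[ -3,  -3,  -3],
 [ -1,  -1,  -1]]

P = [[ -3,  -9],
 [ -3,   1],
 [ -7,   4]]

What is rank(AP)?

First compute AP:
[[ 39,  12],
 [ 13,   4]]
Now row reduce the product.
R2 ← R2 − (1/3)·R1: [0, 0]
1 nonzero row, so rank(AP) = 1.

1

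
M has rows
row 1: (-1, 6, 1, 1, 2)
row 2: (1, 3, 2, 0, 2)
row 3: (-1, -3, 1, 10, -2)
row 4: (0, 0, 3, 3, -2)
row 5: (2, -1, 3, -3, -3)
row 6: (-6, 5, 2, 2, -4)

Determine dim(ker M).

Row reduce to echelon form.
R2 ← R2 + R1: [0, 9, 3, 1, 4]
R3 ← R3 − R1: [0, -9, 0, 9, -4]
R5 ← R5 + (2)·R1: [0, 11, 5, -1, 1]
R6 ← R6 − (6)·R1: [0, -31, -4, -4, -16]
R3 ← R3 + R2: [0, 0, 3, 10, 0]
R5 ← R5 − (11/9)·R2: [0, 0, 4/3, -20/9, -35/9]
R6 ← R6 + (31/9)·R2: [0, 0, 19/3, -5/9, -20/9]
R4 ← R4 − R3: [0, 0, 0, -7, -2]
R5 ← R5 − (4/9)·R3: [0, 0, 0, -20/3, -35/9]
R6 ← R6 − (19/9)·R3: [0, 0, 0, -65/3, -20/9]
R5 ← R5 − (20/21)·R4: [0, 0, 0, 0, -125/63]
R6 ← R6 − (65/21)·R4: [0, 0, 0, 0, 250/63]
R6 ← R6 + (2)·R5: [0, 0, 0, 0, 0]
5 nonzero rows, so rank(M) = 5.
M has 5 columns; by rank–nullity, nullity = 5 − 5 = 0.

0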